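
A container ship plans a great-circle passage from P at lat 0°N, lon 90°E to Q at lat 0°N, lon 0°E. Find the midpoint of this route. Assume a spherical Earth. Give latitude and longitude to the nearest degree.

≈ lat 0°N, lon 45°E

Write both endpoints as unit vectors p₁, p₂ with components (cos φ cos λ, cos φ sin λ, sin φ).
The central angle between the endpoints is δ = arccos(p₁·p₂) ≈ 1.571 rad (90.0°).
Interpolate at f = 1/2 with slerp weights a = sin((1−f)δ)/sin δ ≈ 0.707, b = sin(fδ)/sin δ ≈ 0.707.
p = a·p₁ + b·p₂ ≈ (0.707, 0.707, 0.000); φ = arcsin(p_z) ≈ 0.00°, λ = atan2(p_y, p_x) ≈ 45.00°.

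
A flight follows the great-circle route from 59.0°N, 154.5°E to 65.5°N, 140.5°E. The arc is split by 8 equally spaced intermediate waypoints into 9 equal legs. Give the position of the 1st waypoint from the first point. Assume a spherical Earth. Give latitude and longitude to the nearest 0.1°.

≈ 59.8°N, 153.2°E

From cos δ = sin φ₁ sin φ₂ + cos φ₁ cos φ₂ cos Δλ, the central angle is δ ≈ 0.160 rad (9.2°).
Interpolate at f = 1/9 with slerp weights a = sin((1−f)δ)/sin δ ≈ 0.890, b = sin(fδ)/sin δ ≈ 0.112.
p = a·p₁ + b·p₂ ≈ (-0.449, 0.227, 0.864); φ = arcsin(p_z) ≈ 59.79°, λ = atan2(p_y, p_x) ≈ 153.23°.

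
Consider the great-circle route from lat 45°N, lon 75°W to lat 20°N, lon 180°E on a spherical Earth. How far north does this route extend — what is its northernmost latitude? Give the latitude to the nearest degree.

≈ 50°N

The great circle lies in the plane with unit normal n̂ = (p₁ × p₂)/|p₁ × p₂|.
Here n̂_z ≈ -0.643; the vertex latitude is φ_max = arccos|n̂_z| ≈ 50.0°.
Check via Clairaut: cos φ_max = |cos φ₁| · sin C = cos(45.0°)·sin(65.5°) ≈ 0.643, again giving ≈ 50.0°.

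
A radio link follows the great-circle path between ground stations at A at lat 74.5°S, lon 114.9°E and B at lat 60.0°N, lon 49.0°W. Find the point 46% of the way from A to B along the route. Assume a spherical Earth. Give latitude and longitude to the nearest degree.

The haversine formula gives a central angle δ ≈ 2.868 rad (164.3°) between the endpoints.
Interpolate at f = 0.46 with slerp weights a = sin((1−f)δ)/sin δ ≈ 3.705, b = sin(fδ)/sin δ ≈ 3.590.
p = a·p₁ + b·p₂ ≈ (0.761, -0.456, -0.462); φ = arcsin(p_z) ≈ -27.50°, λ = atan2(p_y, p_x) ≈ -30.97°.

≈ lat 27°S, lon 31°W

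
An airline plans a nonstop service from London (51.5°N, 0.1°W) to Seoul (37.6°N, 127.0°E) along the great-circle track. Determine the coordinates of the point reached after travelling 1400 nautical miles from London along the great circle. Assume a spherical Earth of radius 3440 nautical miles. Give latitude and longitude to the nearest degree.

The haversine formula gives a central angle δ ≈ 1.390 rad (79.6°) between the endpoints. The total great-circle distance is δ·R ≈ 1.390 × 3440 ≈ 4781 nmi, so the target fraction is f = 1400/4781 ≈ 0.293.
Interpolate at f ≈ 0.293 with slerp weights a = sin((1−f)δ)/sin δ ≈ 0.846, b = sin(fδ)/sin δ ≈ 0.402.
p = a·p₁ + b·p₂ ≈ (0.335, 0.254, 0.908); φ = arcsin(p_z) ≈ 65.17°, λ = atan2(p_y, p_x) ≈ 37.16°.

≈ 65°N, 37°E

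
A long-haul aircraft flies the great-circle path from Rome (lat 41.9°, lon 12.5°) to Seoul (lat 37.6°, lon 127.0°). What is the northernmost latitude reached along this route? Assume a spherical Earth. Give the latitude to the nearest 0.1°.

≈ 57.1°

The great circle lies in the plane with unit normal n̂ = (p₁ × p₂)/|p₁ × p₂|.
Here n̂_z ≈ +0.544; the vertex latitude is φ_max = arccos|n̂_z| ≈ 57.1°.
Check via Clairaut: cos φ_max = |cos φ₁| · sin C = cos(41.9°)·sin(46.9°) ≈ 0.544, again giving ≈ 57.1°.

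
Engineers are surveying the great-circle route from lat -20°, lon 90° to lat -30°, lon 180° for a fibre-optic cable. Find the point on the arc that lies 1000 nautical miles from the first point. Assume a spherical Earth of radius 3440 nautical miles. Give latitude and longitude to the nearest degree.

≈ lat -27°, lon 106°

Convert each endpoint to a unit vector on the sphere (x = cos φ cos λ, y = cos φ sin λ, z = sin φ).
The central angle between the endpoints is δ = arccos(p₁·p₂) ≈ 1.399 rad (80.2°). The total great-circle distance is δ·R ≈ 1.399 × 3440 ≈ 4812 nmi, so the target fraction is f = 1000/4812 ≈ 0.208.
Interpolate at f ≈ 0.208 with slerp weights a = sin((1−f)δ)/sin δ ≈ 0.908, b = sin(fδ)/sin δ ≈ 0.291.
p = a·p₁ + b·p₂ ≈ (-0.252, 0.854, -0.456); φ = arcsin(p_z) ≈ -27.14°, λ = atan2(p_y, p_x) ≈ 106.44°.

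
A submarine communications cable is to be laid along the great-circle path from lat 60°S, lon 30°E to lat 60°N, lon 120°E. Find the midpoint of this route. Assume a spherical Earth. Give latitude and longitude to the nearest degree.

Write both endpoints as unit vectors p₁, p₂ with components (cos φ cos λ, cos φ sin λ, sin φ).
The central angle between the endpoints is δ = arccos(p₁·p₂) ≈ 2.419 rad (138.6°).
Interpolate at f = 1/2 with slerp weights a = sin((1−f)δ)/sin δ ≈ 1.414, b = sin(fδ)/sin δ ≈ 1.414.
p = a·p₁ + b·p₂ ≈ (0.259, 0.966, 0.000); φ = arcsin(p_z) ≈ 0.00°, λ = atan2(p_y, p_x) ≈ 75.00°.

≈ lat 0°N, lon 75°E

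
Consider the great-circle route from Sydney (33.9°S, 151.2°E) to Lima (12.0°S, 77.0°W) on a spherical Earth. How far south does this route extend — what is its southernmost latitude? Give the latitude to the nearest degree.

The great circle lies in the plane with unit normal n̂ = (p₁ × p₂)/|p₁ × p₂|.
Here n̂_z ≈ +0.669; the vertex latitude is φ_max = arccos|n̂_z| ≈ 48.0°.
Check via Clairaut: cos φ_max = |cos φ₁| · sin C = cos(33.9°)·sin(126.3°) ≈ 0.669, again giving ≈ 48.0°.

≈ 48°S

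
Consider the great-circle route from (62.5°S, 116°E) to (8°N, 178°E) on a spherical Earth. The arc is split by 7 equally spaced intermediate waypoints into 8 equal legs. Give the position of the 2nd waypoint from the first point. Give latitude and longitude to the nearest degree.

≈ (48°S, 145°E)

The haversine formula gives a central angle δ ≈ 1.479 rad (84.8°) between the endpoints.
Interpolate at f = 2/8 with slerp weights a = sin((1−f)δ)/sin δ ≈ 0.899, b = sin(fδ)/sin δ ≈ 0.363.
p = a·p₁ + b·p₂ ≈ (-0.541, 0.386, -0.747); φ = arcsin(p_z) ≈ -48.34°, λ = atan2(p_y, p_x) ≈ 144.52°.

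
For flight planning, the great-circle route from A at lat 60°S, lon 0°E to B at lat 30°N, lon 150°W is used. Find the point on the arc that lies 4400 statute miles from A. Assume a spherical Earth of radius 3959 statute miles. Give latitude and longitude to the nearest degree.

≈ lat 43°S, lon 115°W

The haversine formula gives a central angle δ ≈ 2.512 rad (143.9°) between the endpoints. The total great-circle distance is δ·R ≈ 2.512 × 3959 ≈ 9943 mi, so the target fraction is f = 4400/9943 ≈ 0.443.
Interpolate at f ≈ 0.443 with slerp weights a = sin((1−f)δ)/sin δ ≈ 1.673, b = sin(fδ)/sin δ ≈ 1.521.
p = a·p₁ + b·p₂ ≈ (-0.305, -0.659, -0.688); φ = arcsin(p_z) ≈ -43.46°, λ = atan2(p_y, p_x) ≈ -114.82°.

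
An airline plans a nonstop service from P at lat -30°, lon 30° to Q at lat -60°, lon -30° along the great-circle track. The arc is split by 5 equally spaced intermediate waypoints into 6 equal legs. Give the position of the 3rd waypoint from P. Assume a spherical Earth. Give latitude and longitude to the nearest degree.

Convert each endpoint to a unit vector on the sphere (x = cos φ cos λ, y = cos φ sin λ, z = sin φ).
The central angle between the endpoints is δ = arccos(p₁·p₂) ≈ 0.864 rad (49.5°).
Interpolate at f = 3/6 with slerp weights a = sin((1−f)δ)/sin δ ≈ 0.551, b = sin(fδ)/sin δ ≈ 0.551.
p = a·p₁ + b·p₂ ≈ (0.651, 0.101, -0.752); φ = arcsin(p_z) ≈ -48.77°, λ = atan2(p_y, p_x) ≈ 8.79°.

≈ lat -49°, lon 9°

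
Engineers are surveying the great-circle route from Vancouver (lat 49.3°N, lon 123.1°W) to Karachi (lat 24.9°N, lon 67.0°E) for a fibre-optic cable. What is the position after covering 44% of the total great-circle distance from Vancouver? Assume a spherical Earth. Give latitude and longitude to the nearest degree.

≈ lat 81°N, lon 110°E

Convert each endpoint to a unit vector on the sphere (x = cos φ cos λ, y = cos φ sin λ, z = sin φ).
The central angle between the endpoints is δ = arccos(p₁·p₂) ≈ 1.837 rad (105.3°).
Interpolate at f = 0.44 with slerp weights a = sin((1−f)δ)/sin δ ≈ 0.888, b = sin(fδ)/sin δ ≈ 0.750.
p = a·p₁ + b·p₂ ≈ (-0.051, 0.141, 0.989); φ = arcsin(p_z) ≈ 81.40°, λ = atan2(p_y, p_x) ≈ 109.76°.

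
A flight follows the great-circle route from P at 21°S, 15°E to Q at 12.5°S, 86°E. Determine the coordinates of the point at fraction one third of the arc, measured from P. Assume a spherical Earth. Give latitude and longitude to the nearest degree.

Write both endpoints as unit vectors p₁, p₂ with components (cos φ cos λ, cos φ sin λ, sin φ).
The central angle between the endpoints is δ = arccos(p₁·p₂) ≈ 1.187 rad (68.0°).
Interpolate at f = 1/3 with slerp weights a = sin((1−f)δ)/sin δ ≈ 0.767, b = sin(fδ)/sin δ ≈ 0.416.
p = a·p₁ + b·p₂ ≈ (0.720, 0.590, -0.365); φ = arcsin(p_z) ≈ -21.40°, λ = atan2(p_y, p_x) ≈ 39.34°.

≈ 21°S, 39°E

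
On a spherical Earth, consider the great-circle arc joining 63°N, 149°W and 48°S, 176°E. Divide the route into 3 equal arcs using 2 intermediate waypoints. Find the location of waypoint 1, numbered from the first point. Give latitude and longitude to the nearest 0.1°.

≈ 26.5°N, 165.9°W

Convert each endpoint to a unit vector on the sphere (x = cos φ cos λ, y = cos φ sin λ, z = sin φ).
The central angle between the endpoints is δ = arccos(p₁·p₂) ≈ 1.997 rad (114.4°).
Interpolate at f = 1/3 with slerp weights a = sin((1−f)δ)/sin δ ≈ 1.067, b = sin(fδ)/sin δ ≈ 0.678.
p = a·p₁ + b·p₂ ≈ (-0.868, -0.218, 0.447); φ = arcsin(p_z) ≈ 26.52°, λ = atan2(p_y, p_x) ≈ -165.91°.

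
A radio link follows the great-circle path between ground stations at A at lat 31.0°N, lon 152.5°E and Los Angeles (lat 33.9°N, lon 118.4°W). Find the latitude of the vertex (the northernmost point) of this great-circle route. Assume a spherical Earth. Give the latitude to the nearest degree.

The great circle lies in the plane with unit normal n̂ = (p₁ × p₂)/|p₁ × p₂|.
Here n̂_z ≈ +0.745; the vertex latitude is φ_max = arccos|n̂_z| ≈ 41.8°.
Check via Clairaut: cos φ_max = |cos φ₁| · sin C = cos(31.0°)·sin(60.4°) ≈ 0.745, again giving ≈ 41.8°.

≈ 42°N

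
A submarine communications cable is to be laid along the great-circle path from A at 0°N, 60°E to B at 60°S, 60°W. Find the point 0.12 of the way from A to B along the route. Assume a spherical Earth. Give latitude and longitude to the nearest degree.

From cos δ = sin φ₁ sin φ₂ + cos φ₁ cos φ₂ cos Δλ, the central angle is δ ≈ 1.823 rad (104.5°).
Interpolate at f = 0.12 with slerp weights a = sin((1−f)δ)/sin δ ≈ 1.032, b = sin(fδ)/sin δ ≈ 0.224.
p = a·p₁ + b·p₂ ≈ (0.572, 0.797, -0.194); φ = arcsin(p_z) ≈ -11.20°, λ = atan2(p_y, p_x) ≈ 54.32°.

≈ 11°S, 54°E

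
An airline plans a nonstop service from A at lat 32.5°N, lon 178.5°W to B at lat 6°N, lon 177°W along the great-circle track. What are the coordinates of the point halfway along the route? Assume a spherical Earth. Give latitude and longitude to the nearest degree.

≈ lat 19°N, lon 178°W

Write both endpoints as unit vectors p₁, p₂ with components (cos φ cos λ, cos φ sin λ, sin φ).
The central angle between the endpoints is δ = arccos(p₁·p₂) ≈ 0.463 rad (26.5°).
Interpolate at f = 1/2 with slerp weights a = sin((1−f)δ)/sin δ ≈ 0.514, b = sin(fδ)/sin δ ≈ 0.514.
p = a·p₁ + b·p₂ ≈ (-0.943, -0.038, 0.330); φ = arcsin(p_z) ≈ 19.25°, λ = atan2(p_y, p_x) ≈ -177.69°.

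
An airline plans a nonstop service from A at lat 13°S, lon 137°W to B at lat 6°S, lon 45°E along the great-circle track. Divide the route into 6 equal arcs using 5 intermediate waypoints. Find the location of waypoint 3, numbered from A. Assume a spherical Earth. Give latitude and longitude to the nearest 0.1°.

Convert each endpoint to a unit vector on the sphere (x = cos φ cos λ, y = cos φ sin λ, z = sin φ).
The central angle between the endpoints is δ = arccos(p₁·p₂) ≈ 2.808 rad (160.9°).
Interpolate at f = 3/6 with slerp weights a = sin((1−f)δ)/sin δ ≈ 3.013, b = sin(fδ)/sin δ ≈ 3.013.
p = a·p₁ + b·p₂ ≈ (-0.028, 0.117, -0.993); φ = arcsin(p_z) ≈ -83.11°, λ = atan2(p_y, p_x) ≈ 103.61°.

≈ lat 83.1°S, lon 103.6°E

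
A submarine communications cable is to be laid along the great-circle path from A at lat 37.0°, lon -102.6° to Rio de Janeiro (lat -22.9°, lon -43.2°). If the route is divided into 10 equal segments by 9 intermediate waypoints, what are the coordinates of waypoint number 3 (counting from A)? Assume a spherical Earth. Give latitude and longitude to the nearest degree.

Convert each endpoint to a unit vector on the sphere (x = cos φ cos λ, y = cos φ sin λ, z = sin φ).
The central angle between the endpoints is δ = arccos(p₁·p₂) ≈ 1.430 rad (81.9°).
Interpolate at f = 3/10 with slerp weights a = sin((1−f)δ)/sin δ ≈ 0.850, b = sin(fδ)/sin δ ≈ 0.420.
p = a·p₁ + b·p₂ ≈ (0.134, -0.928, 0.348); φ = arcsin(p_z) ≈ 20.38°, λ = atan2(p_y, p_x) ≈ -81.78°.

≈ lat 20°, lon -82°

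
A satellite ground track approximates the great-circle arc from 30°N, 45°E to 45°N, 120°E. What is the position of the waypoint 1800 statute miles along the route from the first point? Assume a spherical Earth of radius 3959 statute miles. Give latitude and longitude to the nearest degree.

Convert each endpoint to a unit vector on the sphere (x = cos φ cos λ, y = cos φ sin λ, z = sin φ).
The central angle between the endpoints is δ = arccos(p₁·p₂) ≈ 1.033 rad (59.2°). The total great-circle distance is δ·R ≈ 1.033 × 3959 ≈ 4091 mi, so the target fraction is f = 1800/4091 ≈ 0.440.
Interpolate at f ≈ 0.440 with slerp weights a = sin((1−f)δ)/sin δ ≈ 0.637, b = sin(fδ)/sin δ ≈ 0.511.
p = a·p₁ + b·p₂ ≈ (0.209, 0.703, 0.680); φ = arcsin(p_z) ≈ 42.83°, λ = atan2(p_y, p_x) ≈ 73.43°.

≈ 43°N, 73°E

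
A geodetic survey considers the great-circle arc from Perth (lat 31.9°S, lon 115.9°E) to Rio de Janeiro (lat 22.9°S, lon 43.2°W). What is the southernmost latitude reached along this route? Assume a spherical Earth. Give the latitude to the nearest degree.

≈ 71°S

The great circle lies in the plane with unit normal n̂ = (p₁ × p₂)/|p₁ × p₂|.
Here n̂_z ≈ -0.328; the vertex latitude is φ_max = arccos|n̂_z| ≈ 70.9°.
Check via Clairaut: cos φ_max = |cos φ₁| · sin C = cos(31.9°)·sin(157.3°) ≈ 0.328, again giving ≈ 70.9°.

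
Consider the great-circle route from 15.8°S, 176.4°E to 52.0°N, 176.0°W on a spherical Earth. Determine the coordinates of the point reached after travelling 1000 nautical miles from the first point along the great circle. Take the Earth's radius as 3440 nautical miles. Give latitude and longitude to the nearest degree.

Write both endpoints as unit vectors p₁, p₂ with components (cos φ cos λ, cos φ sin λ, sin φ).
The central angle between the endpoints is δ = arccos(p₁·p₂) ≈ 1.189 rad (68.1°). The total great-circle distance is δ·R ≈ 1.189 × 3440 ≈ 4090 nmi, so the target fraction is f = 1000/4090 ≈ 0.245.
Interpolate at f ≈ 0.245 with slerp weights a = sin((1−f)δ)/sin δ ≈ 0.843, b = sin(fδ)/sin δ ≈ 0.309.
p = a·p₁ + b·p₂ ≈ (-0.999, 0.038, 0.014); φ = arcsin(p_z) ≈ 0.79°, λ = atan2(p_y, p_x) ≈ 177.84°.

≈ 1°N, 178°E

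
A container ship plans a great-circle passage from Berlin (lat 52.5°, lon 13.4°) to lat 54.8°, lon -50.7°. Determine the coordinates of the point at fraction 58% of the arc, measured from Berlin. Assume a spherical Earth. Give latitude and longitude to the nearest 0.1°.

Convert each endpoint to a unit vector on the sphere (x = cos φ cos λ, y = cos φ sin λ, z = sin φ).
The central angle between the endpoints is δ = arccos(p₁·p₂) ≈ 0.641 rad (36.7°).
Interpolate at f = 0.58 with slerp weights a = sin((1−f)δ)/sin δ ≈ 0.445, b = sin(fδ)/sin δ ≈ 0.607.
p = a·p₁ + b·p₂ ≈ (0.485, -0.208, 0.849); φ = arcsin(p_z) ≈ 58.13°, λ = atan2(p_y, p_x) ≈ -23.23°.

≈ lat 58.1°, lon -23.2°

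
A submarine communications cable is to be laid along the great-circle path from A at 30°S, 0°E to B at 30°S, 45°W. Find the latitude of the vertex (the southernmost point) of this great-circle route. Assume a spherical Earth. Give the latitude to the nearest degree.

≈ 32°S

The great circle lies in the plane with unit normal n̂ = (p₁ × p₂)/|p₁ × p₂|.
Here n̂_z ≈ -0.848; the vertex latitude is φ_max = arccos|n̂_z| ≈ 32.0°.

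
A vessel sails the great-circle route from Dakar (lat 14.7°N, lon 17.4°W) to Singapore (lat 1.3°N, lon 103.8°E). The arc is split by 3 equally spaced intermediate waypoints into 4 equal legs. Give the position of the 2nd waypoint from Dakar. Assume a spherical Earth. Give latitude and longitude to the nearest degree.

Write both endpoints as unit vectors p₁, p₂ with components (cos φ cos λ, cos φ sin λ, sin φ).
The central angle between the endpoints is δ = arccos(p₁·p₂) ≈ 2.089 rad (119.7°).
Interpolate at f = 2/4 with slerp weights a = sin((1−f)δ)/sin δ ≈ 0.995, b = sin(fδ)/sin δ ≈ 0.995.
p = a·p₁ + b·p₂ ≈ (0.681, 0.678, 0.275); φ = arcsin(p_z) ≈ 15.97°, λ = atan2(p_y, p_x) ≈ 44.88°.

≈ lat 16°N, lon 45°E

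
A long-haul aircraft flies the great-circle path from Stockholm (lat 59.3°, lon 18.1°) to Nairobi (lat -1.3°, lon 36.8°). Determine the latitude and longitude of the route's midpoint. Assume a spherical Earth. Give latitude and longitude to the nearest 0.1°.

≈ lat 29.3°, lon 30.5°

Write both endpoints as unit vectors p₁, p₂ with components (cos φ cos λ, cos φ sin λ, sin φ).
The central angle between the endpoints is δ = arccos(p₁·p₂) ≈ 1.088 rad (62.4°).
Interpolate at f = 1/2 with slerp weights a = sin((1−f)δ)/sin δ ≈ 0.584, b = sin(fδ)/sin δ ≈ 0.584.
p = a·p₁ + b·p₂ ≈ (0.751, 0.443, 0.489); φ = arcsin(p_z) ≈ 29.29°, λ = atan2(p_y, p_x) ≈ 30.50°.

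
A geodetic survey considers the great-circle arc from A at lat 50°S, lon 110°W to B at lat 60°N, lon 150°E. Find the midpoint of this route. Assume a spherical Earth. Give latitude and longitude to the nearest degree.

≈ lat 8°N, lon 152°W

Write both endpoints as unit vectors p₁, p₂ with components (cos φ cos λ, cos φ sin λ, sin φ).
The central angle between the endpoints is δ = arccos(p₁·p₂) ≈ 2.373 rad (136.0°).
Interpolate at f = 1/2 with slerp weights a = sin((1−f)δ)/sin δ ≈ 1.334, b = sin(fδ)/sin δ ≈ 1.334.
p = a·p₁ + b·p₂ ≈ (-0.871, -0.472, 0.133); φ = arcsin(p_z) ≈ 7.67°, λ = atan2(p_y, p_x) ≈ -151.53°.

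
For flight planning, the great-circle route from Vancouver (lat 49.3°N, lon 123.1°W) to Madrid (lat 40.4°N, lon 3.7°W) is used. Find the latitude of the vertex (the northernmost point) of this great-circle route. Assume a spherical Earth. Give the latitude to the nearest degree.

The great circle lies in the plane with unit normal n̂ = (p₁ × p₂)/|p₁ × p₂|.
Here n̂_z ≈ +0.447; the vertex latitude is φ_max = arccos|n̂_z| ≈ 63.5°.
Check via Clairaut: cos φ_max = |cos φ₁| · sin C = cos(49.3°)·sin(43.2°) ≈ 0.447, again giving ≈ 63.5°.

≈ 63°N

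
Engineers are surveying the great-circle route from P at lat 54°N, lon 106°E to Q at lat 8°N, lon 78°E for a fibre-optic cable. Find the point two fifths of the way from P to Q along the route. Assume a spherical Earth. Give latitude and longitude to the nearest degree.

Convert each endpoint to a unit vector on the sphere (x = cos φ cos λ, y = cos φ sin λ, z = sin φ).
The central angle between the endpoints is δ = arccos(p₁·p₂) ≈ 0.894 rad (51.2°).
Interpolate at f = 2/5 with slerp weights a = sin((1−f)δ)/sin δ ≈ 0.655, b = sin(fδ)/sin δ ≈ 0.449.
p = a·p₁ + b·p₂ ≈ (-0.014, 0.805, 0.593); φ = arcsin(p_z) ≈ 36.36°, λ = atan2(p_y, p_x) ≈ 90.98°.

≈ lat 36°N, lon 91°E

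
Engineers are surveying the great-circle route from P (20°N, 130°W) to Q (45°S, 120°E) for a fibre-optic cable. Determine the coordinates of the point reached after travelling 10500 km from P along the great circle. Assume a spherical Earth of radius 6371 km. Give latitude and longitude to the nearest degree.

≈ (40°S, 151°E)

The haversine formula gives a central angle δ ≈ 2.059 rad (118.0°) between the endpoints. The total great-circle distance is δ·R ≈ 2.059 × 6371 ≈ 13118 km, so the target fraction is f = 10500/13118 ≈ 0.800.
Interpolate at f ≈ 0.800 with slerp weights a = sin((1−f)δ)/sin δ ≈ 0.452, b = sin(fδ)/sin δ ≈ 1.129.
p = a·p₁ + b·p₂ ≈ (-0.672, 0.366, -0.644); φ = arcsin(p_z) ≈ -40.06°, λ = atan2(p_y, p_x) ≈ 151.46°.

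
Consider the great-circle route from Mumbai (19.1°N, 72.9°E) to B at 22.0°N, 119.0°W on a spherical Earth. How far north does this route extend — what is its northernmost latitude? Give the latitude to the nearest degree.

The great circle lies in the plane with unit normal n̂ = (p₁ × p₂)/|p₁ × p₂|.
Here n̂_z ≈ +0.266; the vertex latitude is φ_max = arccos|n̂_z| ≈ 74.6°.
Check via Clairaut: cos φ_max = |cos φ₁| · sin C = cos(19.1°)·sin(16.4°) ≈ 0.266, again giving ≈ 74.6°.

≈ 75°N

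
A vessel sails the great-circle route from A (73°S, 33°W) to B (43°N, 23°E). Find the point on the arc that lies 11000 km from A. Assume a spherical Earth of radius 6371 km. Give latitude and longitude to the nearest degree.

Write both endpoints as unit vectors p₁, p₂ with components (cos φ cos λ, cos φ sin λ, sin φ).
The central angle between the endpoints is δ = arccos(p₁·p₂) ≈ 2.132 rad (122.2°). The total great-circle distance is δ·R ≈ 2.132 × 6371 ≈ 13586 km, so the target fraction is f = 11000/13586 ≈ 0.810.
Interpolate at f ≈ 0.810 with slerp weights a = sin((1−f)δ)/sin δ ≈ 0.467, b = sin(fδ)/sin δ ≈ 1.167.
p = a·p₁ + b·p₂ ≈ (0.900, 0.259, 0.350); φ = arcsin(p_z) ≈ 20.48°, λ = atan2(p_y, p_x) ≈ 16.07°.

≈ (20°N, 16°E)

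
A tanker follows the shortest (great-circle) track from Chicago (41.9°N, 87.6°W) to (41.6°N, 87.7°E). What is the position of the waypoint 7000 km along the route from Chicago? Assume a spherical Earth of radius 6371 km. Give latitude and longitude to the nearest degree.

≈ (75°N, 80°E)

Write both endpoints as unit vectors p₁, p₂ with components (cos φ cos λ, cos φ sin λ, sin φ).
The central angle between the endpoints is δ = arccos(p₁·p₂) ≈ 1.682 rad (96.4°). The total great-circle distance is δ·R ≈ 1.682 × 6371 ≈ 10718 km, so the target fraction is f = 7000/10718 ≈ 0.653.
Interpolate at f ≈ 0.653 with slerp weights a = sin((1−f)δ)/sin δ ≈ 0.555, b = sin(fδ)/sin δ ≈ 0.896.
p = a·p₁ + b·p₂ ≈ (0.044, 0.257, 0.965); φ = arcsin(p_z) ≈ 74.87°, λ = atan2(p_y, p_x) ≈ 80.26°.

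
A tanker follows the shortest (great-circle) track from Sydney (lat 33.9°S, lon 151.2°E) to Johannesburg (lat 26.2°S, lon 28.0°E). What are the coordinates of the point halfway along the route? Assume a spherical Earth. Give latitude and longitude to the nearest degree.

≈ lat 51°S, lon 85°E

Convert each endpoint to a unit vector on the sphere (x = cos φ cos λ, y = cos φ sin λ, z = sin φ).
The central angle between the endpoints is δ = arccos(p₁·p₂) ≈ 1.733 rad (99.3°).
Interpolate at f = 1/2 with slerp weights a = sin((1−f)δ)/sin δ ≈ 0.772, b = sin(fδ)/sin δ ≈ 0.772.
p = a·p₁ + b·p₂ ≈ (0.050, 0.634, -0.772); φ = arcsin(p_z) ≈ -50.50°, λ = atan2(p_y, p_x) ≈ 85.48°.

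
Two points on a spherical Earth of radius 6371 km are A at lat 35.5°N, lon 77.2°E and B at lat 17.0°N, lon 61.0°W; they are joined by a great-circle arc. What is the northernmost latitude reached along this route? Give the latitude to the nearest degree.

The great circle lies in the plane with unit normal n̂ = (p₁ × p₂)/|p₁ × p₂|.
Here n̂_z ≈ -0.569; the vertex latitude is φ_max = arccos|n̂_z| ≈ 55.3°.
Check via Clairaut: cos φ_max = |cos φ₁| · sin C = cos(35.5°)·sin(44.4°) ≈ 0.569, again giving ≈ 55.3°.

≈ 55°N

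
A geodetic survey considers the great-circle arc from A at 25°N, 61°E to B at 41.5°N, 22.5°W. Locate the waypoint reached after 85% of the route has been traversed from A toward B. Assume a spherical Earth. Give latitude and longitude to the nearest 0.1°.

Convert each endpoint to a unit vector on the sphere (x = cos φ cos λ, y = cos φ sin λ, z = sin φ).
The central angle between the endpoints is δ = arccos(p₁·p₂) ≈ 1.206 rad (69.1°).
Interpolate at f = 0.85 with slerp weights a = sin((1−f)δ)/sin δ ≈ 0.193, b = sin(fδ)/sin δ ≈ 0.915.
p = a·p₁ + b·p₂ ≈ (0.718, -0.110, 0.688); φ = arcsin(p_z) ≈ 43.44°, λ = atan2(p_y, p_x) ≈ -8.68°.

≈ 43.4°N, 8.7°W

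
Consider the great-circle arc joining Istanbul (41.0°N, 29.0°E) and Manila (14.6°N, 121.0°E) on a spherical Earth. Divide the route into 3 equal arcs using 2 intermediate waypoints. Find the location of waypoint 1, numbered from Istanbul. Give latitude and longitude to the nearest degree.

Write both endpoints as unit vectors p₁, p₂ with components (cos φ cos λ, cos φ sin λ, sin φ).
The central angle between the endpoints is δ = arccos(p₁·p₂) ≈ 1.430 rad (82.0°).
Interpolate at f = 1/3 with slerp weights a = sin((1−f)δ)/sin δ ≈ 0.824, b = sin(fδ)/sin δ ≈ 0.464.
p = a·p₁ + b·p₂ ≈ (0.313, 0.686, 0.657); φ = arcsin(p_z) ≈ 41.09°, λ = atan2(p_y, p_x) ≈ 65.49°.

≈ (41°N, 65°E)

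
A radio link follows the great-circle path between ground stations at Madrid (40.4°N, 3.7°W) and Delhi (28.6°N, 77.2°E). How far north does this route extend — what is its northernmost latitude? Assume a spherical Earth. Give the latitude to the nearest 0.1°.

≈ 43.4°N

The great circle lies in the plane with unit normal n̂ = (p₁ × p₂)/|p₁ × p₂|.
Here n̂_z ≈ +0.726; the vertex latitude is φ_max = arccos|n̂_z| ≈ 43.4°.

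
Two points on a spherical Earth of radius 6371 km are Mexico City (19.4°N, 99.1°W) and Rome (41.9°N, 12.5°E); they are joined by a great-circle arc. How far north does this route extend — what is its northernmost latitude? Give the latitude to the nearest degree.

≈ 49°N

The great circle lies in the plane with unit normal n̂ = (p₁ × p₂)/|p₁ × p₂|.
Here n̂_z ≈ +0.653; the vertex latitude is φ_max = arccos|n̂_z| ≈ 49.2°.
Check via Clairaut: cos φ_max = |cos φ₁| · sin C = cos(19.4°)·sin(43.8°) ≈ 0.653, again giving ≈ 49.2°.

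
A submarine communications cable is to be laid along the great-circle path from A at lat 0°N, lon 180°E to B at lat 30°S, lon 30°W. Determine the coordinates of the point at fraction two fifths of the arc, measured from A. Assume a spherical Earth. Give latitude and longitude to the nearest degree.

Convert each endpoint to a unit vector on the sphere (x = cos φ cos λ, y = cos φ sin λ, z = sin φ).
The central angle between the endpoints is δ = arccos(p₁·p₂) ≈ 2.419 rad (138.6°).
Interpolate at f = 2/5 with slerp weights a = sin((1−f)δ)/sin δ ≈ 1.501, b = sin(fδ)/sin δ ≈ 1.245.
p = a·p₁ + b·p₂ ≈ (-0.567, -0.539, -0.623); φ = arcsin(p_z) ≈ -38.50°, λ = atan2(p_y, p_x) ≈ -136.46°.

≈ lat 38°S, lon 136°W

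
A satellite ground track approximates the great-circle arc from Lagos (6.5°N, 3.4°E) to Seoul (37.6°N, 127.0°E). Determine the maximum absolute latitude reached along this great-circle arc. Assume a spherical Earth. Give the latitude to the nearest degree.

The great circle lies in the plane with unit normal n̂ = (p₁ × p₂)/|p₁ × p₂|.
Here n̂_z ≈ +0.705; the vertex latitude is φ_max = arccos|n̂_z| ≈ 45.2°.
Check via Clairaut: cos φ_max = |cos φ₁| · sin C = cos(6.5°)·sin(45.2°) ≈ 0.705, again giving ≈ 45.2°.

≈ 45°N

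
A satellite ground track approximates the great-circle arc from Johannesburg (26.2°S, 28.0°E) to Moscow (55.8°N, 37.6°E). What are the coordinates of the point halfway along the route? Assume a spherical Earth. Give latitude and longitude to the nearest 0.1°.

≈ (14.8°N, 31.7°E)

From cos δ = sin φ₁ sin φ₂ + cos φ₁ cos φ₂ cos Δλ, the central angle is δ ≈ 1.438 rad (82.4°).
Interpolate at f = 1/2 with slerp weights a = sin((1−f)δ)/sin δ ≈ 0.665, b = sin(fδ)/sin δ ≈ 0.665.
p = a·p₁ + b·p₂ ≈ (0.822, 0.508, 0.256); φ = arcsin(p_z) ≈ 14.85°, λ = atan2(p_y, p_x) ≈ 31.70°.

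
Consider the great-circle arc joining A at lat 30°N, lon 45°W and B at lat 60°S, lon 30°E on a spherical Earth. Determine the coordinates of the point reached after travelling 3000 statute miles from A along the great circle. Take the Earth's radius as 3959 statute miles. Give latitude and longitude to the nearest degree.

Convert each endpoint to a unit vector on the sphere (x = cos φ cos λ, y = cos φ sin λ, z = sin φ).
The central angle between the endpoints is δ = arccos(p₁·p₂) ≈ 1.898 rad (108.7°). The total great-circle distance is δ·R ≈ 1.898 × 3959 ≈ 7512 mi, so the target fraction is f = 3000/7512 ≈ 0.399.
Interpolate at f ≈ 0.399 with slerp weights a = sin((1−f)δ)/sin δ ≈ 0.959, b = sin(fδ)/sin δ ≈ 0.726.
p = a·p₁ + b·p₂ ≈ (0.902, -0.406, -0.149); φ = arcsin(p_z) ≈ -8.56°, λ = atan2(p_y, p_x) ≈ -24.24°.

≈ lat 9°S, lon 24°W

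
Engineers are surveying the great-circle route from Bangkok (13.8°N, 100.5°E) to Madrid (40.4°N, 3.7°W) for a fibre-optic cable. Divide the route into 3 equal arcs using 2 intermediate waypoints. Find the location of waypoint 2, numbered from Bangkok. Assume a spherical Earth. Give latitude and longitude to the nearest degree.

Write both endpoints as unit vectors p₁, p₂ with components (cos φ cos λ, cos φ sin λ, sin φ).
The central angle between the endpoints is δ = arccos(p₁·p₂) ≈ 1.598 rad (91.5°).
Interpolate at f = 2/3 with slerp weights a = sin((1−f)δ)/sin δ ≈ 0.508, b = sin(fδ)/sin δ ≈ 0.875.
p = a·p₁ + b·p₂ ≈ (0.575, 0.442, 0.688); φ = arcsin(p_z) ≈ 43.50°, λ = atan2(p_y, p_x) ≈ 37.54°.

≈ 43°N, 38°E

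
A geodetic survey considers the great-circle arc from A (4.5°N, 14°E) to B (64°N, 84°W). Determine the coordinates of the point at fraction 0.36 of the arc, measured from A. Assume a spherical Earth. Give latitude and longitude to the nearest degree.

≈ (33°N, 2°W)

The haversine formula gives a central angle δ ≈ 1.561 rad (89.4°) between the endpoints.
Interpolate at f = 0.36 with slerp weights a = sin((1−f)δ)/sin δ ≈ 0.841, b = sin(fδ)/sin δ ≈ 0.533.
p = a·p₁ + b·p₂ ≈ (0.838, -0.029, 0.545); φ = arcsin(p_z) ≈ 33.02°, λ = atan2(p_y, p_x) ≈ -2.02°.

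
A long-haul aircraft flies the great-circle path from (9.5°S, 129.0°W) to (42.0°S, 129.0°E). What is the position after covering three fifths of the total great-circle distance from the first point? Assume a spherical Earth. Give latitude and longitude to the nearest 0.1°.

≈ (40.6°S, 178.9°E)

Convert each endpoint to a unit vector on the sphere (x = cos φ cos λ, y = cos φ sin λ, z = sin φ).
The central angle between the endpoints is δ = arccos(p₁·p₂) ≈ 1.613 rad (92.4°).
Interpolate at f = 3/5 with slerp weights a = sin((1−f)δ)/sin δ ≈ 0.602, b = sin(fδ)/sin δ ≈ 0.824.
p = a·p₁ + b·p₂ ≈ (-0.759, 0.015, -0.651); φ = arcsin(p_z) ≈ -40.61°, λ = atan2(p_y, p_x) ≈ 178.89°.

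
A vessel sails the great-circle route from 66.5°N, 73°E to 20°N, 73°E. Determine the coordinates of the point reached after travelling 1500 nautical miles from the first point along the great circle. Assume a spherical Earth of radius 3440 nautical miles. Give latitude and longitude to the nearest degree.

≈ 42°N, 73°E

Convert each endpoint to a unit vector on the sphere (x = cos φ cos λ, y = cos φ sin λ, z = sin φ).
The central angle between the endpoints is δ = arccos(p₁·p₂) ≈ 0.812 rad (46.5°). The total great-circle distance is δ·R ≈ 0.812 × 3440 ≈ 2792 nmi, so the target fraction is f = 1500/2792 ≈ 0.537.
Interpolate at f ≈ 0.537 with slerp weights a = sin((1−f)δ)/sin δ ≈ 0.506, b = sin(fδ)/sin δ ≈ 0.582.
p = a·p₁ + b·p₂ ≈ (0.219, 0.716, 0.663); φ = arcsin(p_z) ≈ 41.52°, λ = atan2(p_y, p_x) ≈ 73.00°.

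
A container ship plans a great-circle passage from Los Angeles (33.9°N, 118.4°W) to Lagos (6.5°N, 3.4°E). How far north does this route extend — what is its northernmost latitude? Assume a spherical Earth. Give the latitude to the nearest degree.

≈ 41°N

The great circle lies in the plane with unit normal n̂ = (p₁ × p₂)/|p₁ × p₂|.
Here n̂_z ≈ +0.755; the vertex latitude is φ_max = arccos|n̂_z| ≈ 41.0°.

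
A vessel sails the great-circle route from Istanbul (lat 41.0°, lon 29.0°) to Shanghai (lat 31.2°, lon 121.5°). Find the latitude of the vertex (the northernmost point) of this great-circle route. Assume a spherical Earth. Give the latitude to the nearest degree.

≈ 47°

The great circle lies in the plane with unit normal n̂ = (p₁ × p₂)/|p₁ × p₂|.
Here n̂_z ≈ +0.679; the vertex latitude is φ_max = arccos|n̂_z| ≈ 47.3°.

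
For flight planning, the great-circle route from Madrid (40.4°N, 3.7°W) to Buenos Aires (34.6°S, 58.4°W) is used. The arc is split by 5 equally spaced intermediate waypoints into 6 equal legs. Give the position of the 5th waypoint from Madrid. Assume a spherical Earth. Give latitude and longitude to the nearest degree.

≈ (22°S, 48°W)

The haversine formula gives a central angle δ ≈ 1.577 rad (90.3°) between the endpoints.
Interpolate at f = 5/6 with slerp weights a = sin((1−f)δ)/sin δ ≈ 0.260, b = sin(fδ)/sin δ ≈ 0.967.
p = a·p₁ + b·p₂ ≈ (0.615, -0.691, -0.381); φ = arcsin(p_z) ≈ -22.39°, λ = atan2(p_y, p_x) ≈ -48.34°.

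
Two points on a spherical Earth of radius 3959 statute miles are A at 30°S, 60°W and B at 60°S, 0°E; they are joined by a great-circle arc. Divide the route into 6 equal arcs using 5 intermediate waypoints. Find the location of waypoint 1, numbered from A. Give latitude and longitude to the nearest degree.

≈ 37°S, 54°W

The haversine formula gives a central angle δ ≈ 0.864 rad (49.5°) between the endpoints.
Interpolate at f = 1/6 with slerp weights a = sin((1−f)δ)/sin δ ≈ 0.867, b = sin(fδ)/sin δ ≈ 0.189.
p = a·p₁ + b·p₂ ≈ (0.470, -0.650, -0.597); φ = arcsin(p_z) ≈ -36.65°, λ = atan2(p_y, p_x) ≈ -54.15°.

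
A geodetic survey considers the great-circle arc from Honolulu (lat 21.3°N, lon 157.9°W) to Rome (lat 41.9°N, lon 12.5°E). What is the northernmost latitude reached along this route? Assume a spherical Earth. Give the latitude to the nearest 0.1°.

≈ 82.6°N

The great circle lies in the plane with unit normal n̂ = (p₁ × p₂)/|p₁ × p₂|.
Here n̂_z ≈ +0.129; the vertex latitude is φ_max = arccos|n̂_z| ≈ 82.6°.
Check via Clairaut: cos φ_max = |cos φ₁| · sin C = cos(21.3°)·sin(8.0°) ≈ 0.129, again giving ≈ 82.6°.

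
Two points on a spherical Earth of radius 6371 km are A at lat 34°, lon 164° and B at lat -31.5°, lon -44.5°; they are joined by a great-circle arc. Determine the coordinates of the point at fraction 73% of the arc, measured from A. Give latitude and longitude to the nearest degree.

The haversine formula gives a central angle δ ≈ 2.722 rad (156.0°) between the endpoints.
Interpolate at f = 0.73 with slerp weights a = sin((1−f)δ)/sin δ ≈ 1.647, b = sin(fδ)/sin δ ≈ 2.246.
p = a·p₁ + b·p₂ ≈ (0.053, -0.966, -0.253); φ = arcsin(p_z) ≈ -14.63°, λ = atan2(p_y, p_x) ≈ -86.84°.

≈ lat -15°, lon -87°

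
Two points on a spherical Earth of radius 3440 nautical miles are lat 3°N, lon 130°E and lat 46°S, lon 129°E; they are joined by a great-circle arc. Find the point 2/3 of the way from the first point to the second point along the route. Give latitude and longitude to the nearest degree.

≈ lat 30°S, lon 129°E

Write both endpoints as unit vectors p₁, p₂ with components (cos φ cos λ, cos φ sin λ, sin φ).
The central angle between the endpoints is δ = arccos(p₁·p₂) ≈ 0.855 rad (49.0°).
Interpolate at f = 2/3 with slerp weights a = sin((1−f)δ)/sin δ ≈ 0.373, b = sin(fδ)/sin δ ≈ 0.715.
p = a·p₁ + b·p₂ ≈ (-0.552, 0.671, -0.495); φ = arcsin(p_z) ≈ -29.67°, λ = atan2(p_y, p_x) ≈ 129.43°.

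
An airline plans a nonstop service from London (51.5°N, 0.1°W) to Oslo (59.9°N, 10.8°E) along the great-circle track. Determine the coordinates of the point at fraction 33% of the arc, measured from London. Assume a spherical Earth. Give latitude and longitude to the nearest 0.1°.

Write both endpoints as unit vectors p₁, p₂ with components (cos φ cos λ, cos φ sin λ, sin φ).
The central angle between the endpoints is δ = arccos(p₁·p₂) ≈ 0.181 rad (10.4°).
Interpolate at f = 0.33 with slerp weights a = sin((1−f)δ)/sin δ ≈ 0.672, b = sin(fδ)/sin δ ≈ 0.332.
p = a·p₁ + b·p₂ ≈ (0.582, 0.030, 0.813); φ = arcsin(p_z) ≈ 54.37°, λ = atan2(p_y, p_x) ≈ 2.99°.

≈ 54.4°N, 3.0°E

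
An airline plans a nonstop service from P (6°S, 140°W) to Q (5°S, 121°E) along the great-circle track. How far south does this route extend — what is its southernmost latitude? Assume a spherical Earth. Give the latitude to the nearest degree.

≈ 8°S

The great circle lies in the plane with unit normal n̂ = (p₁ × p₂)/|p₁ × p₂|.
Here n̂_z ≈ -0.989; the vertex latitude is φ_max = arccos|n̂_z| ≈ 8.5°.
Check via Clairaut: cos φ_max = |cos φ₁| · sin C = cos(6.0°)·sin(96.0°) ≈ 0.989, again giving ≈ 8.5°.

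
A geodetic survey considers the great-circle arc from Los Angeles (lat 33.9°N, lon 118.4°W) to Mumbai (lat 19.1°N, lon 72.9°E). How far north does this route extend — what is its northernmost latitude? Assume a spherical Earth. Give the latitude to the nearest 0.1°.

The great circle lies in the plane with unit normal n̂ = (p₁ × p₂)/|p₁ × p₂|.
Here n̂_z ≈ -0.190; the vertex latitude is φ_max = arccos|n̂_z| ≈ 79.1°.
Check via Clairaut: cos φ_max = |cos φ₁| · sin C = cos(33.9°)·sin(13.2°) ≈ 0.190, again giving ≈ 79.1°.

≈ 79.1°N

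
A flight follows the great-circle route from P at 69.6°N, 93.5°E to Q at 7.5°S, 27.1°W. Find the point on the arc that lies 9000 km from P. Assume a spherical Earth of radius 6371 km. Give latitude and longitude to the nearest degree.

Write both endpoints as unit vectors p₁, p₂ with components (cos φ cos λ, cos φ sin λ, sin φ).
The central angle between the endpoints is δ = arccos(p₁·p₂) ≈ 1.874 rad (107.4°). The total great-circle distance is δ·R ≈ 1.874 × 6371 ≈ 11937 km, so the target fraction is f = 9000/11937 ≈ 0.754.
Interpolate at f ≈ 0.754 with slerp weights a = sin((1−f)δ)/sin δ ≈ 0.466, b = sin(fδ)/sin δ ≈ 1.035.
p = a·p₁ + b·p₂ ≈ (0.903, -0.305, 0.302); φ = arcsin(p_z) ≈ 17.57°, λ = atan2(p_y, p_x) ≈ -18.67°.

≈ 18°N, 19°W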